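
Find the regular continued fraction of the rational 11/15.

[0; 1, 2, 1, 3]

Run the Euclidean algorithm on 11 and 15; the successive quotients are the partial quotients a_0, a_1, ... (each step inverts the fractional part left over by the previous one):
  11 = 0*15 + 11, so a_0 = 0.
  15 = 1*11 + 4, so a_1 = 1.
  11 = 2*4 + 3, so a_2 = 2.
  4 = 1*3 + 1, so a_3 = 1.
  3 = 3*1 + 0, so a_4 = 3.
The remainder reaches 0 after 5 divisions, so the expansion has 5 partial quotients, read off in order.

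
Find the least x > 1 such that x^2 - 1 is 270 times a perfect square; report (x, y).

(x, y) = (5291, 322)

First expand sqrt(270) as a continued fraction. With x_i = (sqrt(270) + m_i)/d_i and (m_0, d_0) = (0, 1): a_0 = floor(sqrt(270)) = 16, since 16^2 = 256 <= 270 < 289 = 17^2.
Iterate m_{i+1} = d_i*a_i - m_i, d_{i+1} = (270 - m_{i+1}^2)/d_i, a_{i+1} = floor((a_0 + m_{i+1})/d_{i+1}):
  m_1 = 1*16 - 0 = 16, d_1 = (270 - 16^2)/1 = 14/1 = 14, a_1 = floor((16 + 16)/14) = 2.
  m_2 = 14*2 - 16 = 12, d_2 = (270 - 12^2)/14 = 126/14 = 9, a_2 = floor((16 + 12)/9) = 3.
  m_3 = 9*3 - 12 = 15, d_3 = (270 - 15^2)/9 = 45/9 = 5, a_3 = floor((16 + 15)/5) = 6.
  m_4 = 5*6 - 15 = 15, d_4 = (270 - 15^2)/5 = 45/5 = 9, a_4 = floor((16 + 15)/9) = 3.
  m_5 = 9*3 - 15 = 12, d_5 = (270 - 12^2)/9 = 126/9 = 14, a_5 = floor((16 + 12)/14) = 2.
  m_6 = 14*2 - 12 = 16, d_6 = (270 - 16^2)/14 = 14/14 = 1, a_6 = floor((16 + 16)/1) = 32.
  m_7 = 1*32 - 16 = 16, d_7 = (270 - 16^2)/1 = 14/1 = 14: (m_7, d_7) = (m_1, d_1) = (16, 14), so from here the quotients repeat a_1, ..., a_6; the period length is 6.
So sqrt(270) = [16; (2, 3, 6, 3, 2, 32)] with period length k = 6.
k is even, so the fundamental solution of x^2 - 270y^2 = 1 is (p_{k-1}, q_{k-1}) = (p_5, q_5); compute convergents through index 5.
Convergents (p_i = a_i*p_{i-1} + p_{i-2}, q_i = a_i*q_{i-1} + q_{i-2} with p_{-2}=0, p_{-1}=1, q_{-2}=1, q_{-1}=0):
  i=0: a_0=16, p_0 = 16*1 + 0 = 16, q_0 = 16*0 + 1 = 1.
  i=1: a_1=2, p_1 = 2*16 + 1 = 33, q_1 = 2*1 + 0 = 2.
  i=2: a_2=3, p_2 = 3*33 + 16 = 115, q_2 = 3*2 + 1 = 7.
  i=3: a_3=6, p_3 = 6*115 + 33 = 723, q_3 = 6*7 + 2 = 44.
  i=4: a_4=3, p_4 = 3*723 + 115 = 2284, q_4 = 3*44 + 7 = 139.
  i=5: a_5=2, p_5 = 2*2284 + 723 = 5291, q_5 = 2*139 + 44 = 322.
Check: 5291^2 - 270*322^2 = 27994681 - 27994680 = 1, so (x, y) = (5291, 322) solves the equation, and by the theorem it is the least positive solution.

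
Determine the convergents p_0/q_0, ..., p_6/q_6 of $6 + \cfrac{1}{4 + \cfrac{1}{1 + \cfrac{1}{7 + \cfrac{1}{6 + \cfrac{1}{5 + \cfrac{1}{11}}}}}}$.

Using the convergent recurrence p_i = a_i*p_{i-1} + p_{i-2}, q_i = a_i*q_{i-1} + q_{i-2} with p_{-2}=0, p_{-1}=1, q_{-2}=1, q_{-1}=0:
  i=0: a_0=6, p_0 = 6*1 + 0 = 6, q_0 = 6*0 + 1 = 1.
  i=1: a_1=4, p_1 = 4*6 + 1 = 25, q_1 = 4*1 + 0 = 4.
  i=2: a_2=1, p_2 = 1*25 + 6 = 31, q_2 = 1*4 + 1 = 5.
  i=3: a_3=7, p_3 = 7*31 + 25 = 242, q_3 = 7*5 + 4 = 39.
  i=4: a_4=6, p_4 = 6*242 + 31 = 1483, q_4 = 6*39 + 5 = 239.
  i=5: a_5=5, p_5 = 5*1483 + 242 = 7657, q_5 = 5*239 + 39 = 1234.
  i=6: a_6=11, p_6 = 11*7657 + 1483 = 85710, q_6 = 11*1234 + 239 = 13813.

6/1, 25/4, 31/5, 242/39, 1483/239, 7657/1234, 85710/13813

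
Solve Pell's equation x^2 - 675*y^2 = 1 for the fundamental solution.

(x, y) = (26, 1)

First expand sqrt(675) as a continued fraction. With x_i = (sqrt(675) + m_i)/d_i and (m_0, d_0) = (0, 1): a_0 = floor(sqrt(675)) = 25, since 25^2 = 625 <= 675 < 676 = 26^2.
Iterate m_{i+1} = d_i*a_i - m_i, d_{i+1} = (675 - m_{i+1}^2)/d_i, a_{i+1} = floor((a_0 + m_{i+1})/d_{i+1}):
  m_1 = 1*25 - 0 = 25, d_1 = (675 - 25^2)/1 = 50/1 = 50, a_1 = floor((25 + 25)/50) = 1.
  m_2 = 50*1 - 25 = 25, d_2 = (675 - 25^2)/50 = 50/50 = 1, a_2 = floor((25 + 25)/1) = 50.
  m_3 = 1*50 - 25 = 25, d_3 = (675 - 25^2)/1 = 50/1 = 50: (m_3, d_3) = (m_1, d_1) = (25, 50), so from here the quotients repeat a_1, a_2; the period length is 2.
So sqrt(675) = [25; (1, 50)] with period length k = 2.
k is even, so the fundamental solution of x^2 - 675y^2 = 1 is (p_{k-1}, q_{k-1}) = (p_1, q_1); compute convergents through index 1.
Convergents (p_i = a_i*p_{i-1} + p_{i-2}, q_i = a_i*q_{i-1} + q_{i-2} with p_{-2}=0, p_{-1}=1, q_{-2}=1, q_{-1}=0):
  i=0: a_0=25, p_0 = 25*1 + 0 = 25, q_0 = 25*0 + 1 = 1.
  i=1: a_1=1, p_1 = 1*25 + 1 = 26, q_1 = 1*1 + 0 = 1.
Check: 26^2 - 675*1^2 = 676 - 675 = 1, so (x, y) = (26, 1) solves the equation, and by the theorem it is the least positive solution.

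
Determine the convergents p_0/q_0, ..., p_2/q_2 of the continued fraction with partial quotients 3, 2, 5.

3/1, 7/2, 38/11

Using the convergent recurrence p_i = a_i*p_{i-1} + p_{i-2}, q_i = a_i*q_{i-1} + q_{i-2} with p_{-2}=0, p_{-1}=1, q_{-2}=1, q_{-1}=0:
  i=0: a_0=3, p_0 = 3*1 + 0 = 3, q_0 = 3*0 + 1 = 1.
  i=1: a_1=2, p_1 = 2*3 + 1 = 7, q_1 = 2*1 + 0 = 2.
  i=2: a_2=5, p_2 = 5*7 + 3 = 38, q_2 = 5*2 + 1 = 11.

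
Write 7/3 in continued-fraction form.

[2; 3]

Run the Euclidean algorithm on 7 and 3; the successive quotients are the partial quotients a_0, a_1, ... (each step inverts the fractional part left over by the previous one):
  7 = 2*3 + 1, so a_0 = 2.
  3 = 3*1 + 0, so a_1 = 3.
The remainder reaches 0 after 2 divisions, so the expansion has 2 partial quotients, read off in order.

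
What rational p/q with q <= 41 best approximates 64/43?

61/41

Expand x = 64/43 as a continued fraction with the Euclidean algorithm:
  64 = 1*43 + 21, so a_0 = 1.
  43 = 2*21 + 1, so a_1 = 2.
  21 = 21*1 + 0, so a_2 = 21.
so x = [1; 2, 21].
Convergents (p_i = a_i*p_{i-1} + p_{i-2}, q_i = a_i*q_{i-1} + q_{i-2} with p_{-2}=0, p_{-1}=1, q_{-2}=1, q_{-1}=0), until the denominator exceeds 41:
  i=0: a_0=1, p_0 = 1*1 + 0 = 1, q_0 = 1*0 + 1 = 1.
  i=1: a_1=2, p_1 = 2*1 + 1 = 3, q_1 = 2*1 + 0 = 2.
  i=2: a_2=21, p_2 = 21*3 + 1 = 64, q_2 = 21*2 + 1 = 43.
q_2 = 43 > 41, so the last convergent with denominator <= 41 is p_1/q_1 = 3/2.
The closest fraction with denominator <= 41 is either p_1/q_1 or the intermediate fraction (k*p_1 + p_0)/(k*q_1 + q_0) with the largest k >= 1 whose denominator stays <= 41; these approach x as k grows, and every other convergent or intermediate fraction in range is farther away.
Largest k: floor((41 - q_0)/q_1) = floor((41 - 1)/2) = 20.
That gives (20*3 + 1)/(20*2 + 1) = 61/41.
Compare the errors: |x - 3/2| = |64*2 - 3*43|/(43*2) = 1/86, and |x - 61/41| = |64*41 - 61*43|/(43*41) = 1/1763.
Cross-multiplying, 1*86 = 86 < 1763 = 1*1763, so 1/1763 is smaller: the intermediate fraction 61/41 is closer to x than 3/2.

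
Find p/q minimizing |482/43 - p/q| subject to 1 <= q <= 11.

56/5

Expand x = 482/43 as a continued fraction with the Euclidean algorithm:
  482 = 11*43 + 9, so a_0 = 11.
  43 = 4*9 + 7, so a_1 = 4.
  9 = 1*7 + 2, so a_2 = 1.
  7 = 3*2 + 1, so a_3 = 3.
  2 = 2*1 + 0, so a_4 = 2.
so x = [11; 4, 1, 3, 2].
Convergents (p_i = a_i*p_{i-1} + p_{i-2}, q_i = a_i*q_{i-1} + q_{i-2} with p_{-2}=0, p_{-1}=1, q_{-2}=1, q_{-1}=0), until the denominator exceeds 11:
  i=0: a_0=11, p_0 = 11*1 + 0 = 11, q_0 = 11*0 + 1 = 1.
  i=1: a_1=4, p_1 = 4*11 + 1 = 45, q_1 = 4*1 + 0 = 4.
  i=2: a_2=1, p_2 = 1*45 + 11 = 56, q_2 = 1*4 + 1 = 5.
  i=3: a_3=3, p_3 = 3*56 + 45 = 213, q_3 = 3*5 + 4 = 19.
q_3 = 19 > 11, so the last convergent with denominator <= 11 is p_2/q_2 = 56/5.
The closest fraction with denominator <= 11 is either p_2/q_2 or the intermediate fraction (k*p_2 + p_1)/(k*q_2 + q_1) with the largest k >= 1 whose denominator stays <= 11; these approach x as k grows, and every other convergent or intermediate fraction in range is farther away.
Largest k: floor((11 - q_1)/q_2) = floor((11 - 4)/5) = 1.
That gives (1*56 + 45)/(1*5 + 4) = 101/9.
Compare the errors: |x - 56/5| = |482*5 - 56*43|/(43*5) = 2/215, and |x - 101/9| = |482*9 - 101*43|/(43*9) = 5/387.
Cross-multiplying, 2*387 = 774 < 1075 = 5*215, so 2/215 is smaller: the convergent 56/5 is closer to x than 101/9.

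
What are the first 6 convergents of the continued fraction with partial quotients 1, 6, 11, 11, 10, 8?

Using the convergent recurrence p_i = a_i*p_{i-1} + p_{i-2}, q_i = a_i*q_{i-1} + q_{i-2} with p_{-2}=0, p_{-1}=1, q_{-2}=1, q_{-1}=0:
  i=0: a_0=1, p_0 = 1*1 + 0 = 1, q_0 = 1*0 + 1 = 1.
  i=1: a_1=6, p_1 = 6*1 + 1 = 7, q_1 = 6*1 + 0 = 6.
  i=2: a_2=11, p_2 = 11*7 + 1 = 78, q_2 = 11*6 + 1 = 67.
  i=3: a_3=11, p_3 = 11*78 + 7 = 865, q_3 = 11*67 + 6 = 743.
  i=4: a_4=10, p_4 = 10*865 + 78 = 8728, q_4 = 10*743 + 67 = 7497.
  i=5: a_5=8, p_5 = 8*8728 + 865 = 70689, q_5 = 8*7497 + 743 = 60719.

1/1, 7/6, 78/67, 865/743, 8728/7497, 70689/60719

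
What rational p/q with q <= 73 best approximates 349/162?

28/13

Expand x = 349/162 as a continued fraction with the Euclidean algorithm:
  349 = 2*162 + 25, so a_0 = 2.
  162 = 6*25 + 12, so a_1 = 6.
  25 = 2*12 + 1, so a_2 = 2.
  12 = 12*1 + 0, so a_3 = 12.
so x = [2; 6, 2, 12].
Convergents (p_i = a_i*p_{i-1} + p_{i-2}, q_i = a_i*q_{i-1} + q_{i-2} with p_{-2}=0, p_{-1}=1, q_{-2}=1, q_{-1}=0), until the denominator exceeds 73:
  i=0: a_0=2, p_0 = 2*1 + 0 = 2, q_0 = 2*0 + 1 = 1.
  i=1: a_1=6, p_1 = 6*2 + 1 = 13, q_1 = 6*1 + 0 = 6.
  i=2: a_2=2, p_2 = 2*13 + 2 = 28, q_2 = 2*6 + 1 = 13.
  i=3: a_3=12, p_3 = 12*28 + 13 = 349, q_3 = 12*13 + 6 = 162.
q_3 = 162 > 73, so the last convergent with denominator <= 73 is p_2/q_2 = 28/13.
The closest fraction with denominator <= 73 is either p_2/q_2 or the intermediate fraction (k*p_2 + p_1)/(k*q_2 + q_1) with the largest k >= 1 whose denominator stays <= 73; these approach x as k grows, and every other convergent or intermediate fraction in range is farther away.
Largest k: floor((73 - q_1)/q_2) = floor((73 - 6)/13) = 5.
That gives (5*28 + 13)/(5*13 + 6) = 153/71.
Compare the errors: |x - 28/13| = |349*13 - 28*162|/(162*13) = 1/2106, and |x - 153/71| = |349*71 - 153*162|/(162*71) = 7/11502.
Cross-multiplying, 1*11502 = 11502 < 14742 = 7*2106, so 1/2106 is smaller: the convergent 28/13 is closer to x than 153/71.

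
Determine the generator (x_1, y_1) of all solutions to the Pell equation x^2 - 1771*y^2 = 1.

(x, y) = (505, 12)

First expand sqrt(1771) as a continued fraction. With x_i = (sqrt(1771) + m_i)/d_i and (m_0, d_0) = (0, 1): a_0 = floor(sqrt(1771)) = 42, since 42^2 = 1764 <= 1771 < 1849 = 43^2.
Iterate m_{i+1} = d_i*a_i - m_i, d_{i+1} = (1771 - m_{i+1}^2)/d_i, a_{i+1} = floor((a_0 + m_{i+1})/d_{i+1}):
  m_1 = 1*42 - 0 = 42, d_1 = (1771 - 42^2)/1 = 7/1 = 7, a_1 = floor((42 + 42)/7) = 12.
  m_2 = 7*12 - 42 = 42, d_2 = (1771 - 42^2)/7 = 7/7 = 1, a_2 = floor((42 + 42)/1) = 84.
  m_3 = 1*84 - 42 = 42, d_3 = (1771 - 42^2)/1 = 7/1 = 7: (m_3, d_3) = (m_1, d_1) = (42, 7), so from here the quotients repeat a_1, a_2; the period length is 2.
So sqrt(1771) = [42; (12, 84)] with period length k = 2.
k is even, so the fundamental solution of x^2 - 1771y^2 = 1 is (p_{k-1}, q_{k-1}) = (p_1, q_1); compute convergents through index 1.
Convergents (p_i = a_i*p_{i-1} + p_{i-2}, q_i = a_i*q_{i-1} + q_{i-2} with p_{-2}=0, p_{-1}=1, q_{-2}=1, q_{-1}=0):
  i=0: a_0=42, p_0 = 42*1 + 0 = 42, q_0 = 42*0 + 1 = 1.
  i=1: a_1=12, p_1 = 12*42 + 1 = 505, q_1 = 12*1 + 0 = 12.
Check: 505^2 - 1771*12^2 = 255025 - 255024 = 1, so (x, y) = (505, 12) solves the equation, and by the theorem it is the least positive solution.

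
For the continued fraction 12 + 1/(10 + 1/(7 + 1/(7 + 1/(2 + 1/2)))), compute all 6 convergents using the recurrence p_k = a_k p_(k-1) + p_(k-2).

Using the convergent recurrence p_i = a_i*p_{i-1} + p_{i-2}, q_i = a_i*q_{i-1} + q_{i-2} with p_{-2}=0, p_{-1}=1, q_{-2}=1, q_{-1}=0:
  i=0: a_0=12, p_0 = 12*1 + 0 = 12, q_0 = 12*0 + 1 = 1.
  i=1: a_1=10, p_1 = 10*12 + 1 = 121, q_1 = 10*1 + 0 = 10.
  i=2: a_2=7, p_2 = 7*121 + 12 = 859, q_2 = 7*10 + 1 = 71.
  i=3: a_3=7, p_3 = 7*859 + 121 = 6134, q_3 = 7*71 + 10 = 507.
  i=4: a_4=2, p_4 = 2*6134 + 859 = 13127, q_4 = 2*507 + 71 = 1085.
  i=5: a_5=2, p_5 = 2*13127 + 6134 = 32388, q_5 = 2*1085 + 507 = 2677.

12/1, 121/10, 859/71, 6134/507, 13127/1085, 32388/2677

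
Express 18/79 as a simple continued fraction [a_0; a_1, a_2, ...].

[0; 4, 2, 1, 1, 3]

Run the Euclidean algorithm on 18 and 79; the successive quotients are the partial quotients a_0, a_1, ... (each step inverts the fractional part left over by the previous one):
  18 = 0*79 + 18, so a_0 = 0.
  79 = 4*18 + 7, so a_1 = 4.
  18 = 2*7 + 4, so a_2 = 2.
  7 = 1*4 + 3, so a_3 = 1.
  4 = 1*3 + 1, so a_4 = 1.
  3 = 3*1 + 0, so a_5 = 3.
The remainder reaches 0 after 6 divisions, so the expansion has 6 partial quotients, read off in order.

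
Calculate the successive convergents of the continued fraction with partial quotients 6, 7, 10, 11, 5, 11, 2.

Using the convergent recurrence p_i = a_i*p_{i-1} + p_{i-2}, q_i = a_i*q_{i-1} + q_{i-2} with p_{-2}=0, p_{-1}=1, q_{-2}=1, q_{-1}=0:
  i=0: a_0=6, p_0 = 6*1 + 0 = 6, q_0 = 6*0 + 1 = 1.
  i=1: a_1=7, p_1 = 7*6 + 1 = 43, q_1 = 7*1 + 0 = 7.
  i=2: a_2=10, p_2 = 10*43 + 6 = 436, q_2 = 10*7 + 1 = 71.
  i=3: a_3=11, p_3 = 11*436 + 43 = 4839, q_3 = 11*71 + 7 = 788.
  i=4: a_4=5, p_4 = 5*4839 + 436 = 24631, q_4 = 5*788 + 71 = 4011.
  i=5: a_5=11, p_5 = 11*24631 + 4839 = 275780, q_5 = 11*4011 + 788 = 44909.
  i=6: a_6=2, p_6 = 2*275780 + 24631 = 576191, q_6 = 2*44909 + 4011 = 93829.

6/1, 43/7, 436/71, 4839/788, 24631/4011, 275780/44909, 576191/93829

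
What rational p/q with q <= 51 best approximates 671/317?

Expand x = 671/317 as a continued fraction with the Euclidean algorithm:
  671 = 2*317 + 37, so a_0 = 2.
  317 = 8*37 + 21, so a_1 = 8.
  37 = 1*21 + 16, so a_2 = 1.
  21 = 1*16 + 5, so a_3 = 1.
  16 = 3*5 + 1, so a_4 = 3.
  5 = 5*1 + 0, so a_5 = 5.
so x = [2; 8, 1, 1, 3, 5].
Convergents (p_i = a_i*p_{i-1} + p_{i-2}, q_i = a_i*q_{i-1} + q_{i-2} with p_{-2}=0, p_{-1}=1, q_{-2}=1, q_{-1}=0), until the denominator exceeds 51:
  i=0: a_0=2, p_0 = 2*1 + 0 = 2, q_0 = 2*0 + 1 = 1.
  i=1: a_1=8, p_1 = 8*2 + 1 = 17, q_1 = 8*1 + 0 = 8.
  i=2: a_2=1, p_2 = 1*17 + 2 = 19, q_2 = 1*8 + 1 = 9.
  i=3: a_3=1, p_3 = 1*19 + 17 = 36, q_3 = 1*9 + 8 = 17.
  i=4: a_4=3, p_4 = 3*36 + 19 = 127, q_4 = 3*17 + 9 = 60.
q_4 = 60 > 51, so the last convergent with denominator <= 51 is p_3/q_3 = 36/17.
The closest fraction with denominator <= 51 is either p_3/q_3 or the intermediate fraction (k*p_3 + p_2)/(k*q_3 + q_2) with the largest k >= 1 whose denominator stays <= 51; these approach x as k grows, and every other convergent or intermediate fraction in range is farther away.
Largest k: floor((51 - q_2)/q_3) = floor((51 - 9)/17) = 2.
That gives (2*36 + 19)/(2*17 + 9) = 91/43.
Compare the errors: |x - 36/17| = |671*17 - 36*317|/(317*17) = 5/5389, and |x - 91/43| = |671*43 - 91*317|/(317*43) = 6/13631.
Cross-multiplying, 6*5389 = 32334 < 68155 = 5*13631, so 6/13631 is smaller: the intermediate fraction 91/43 is closer to x than 36/17.

91/43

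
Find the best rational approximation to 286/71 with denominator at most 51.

Expand x = 286/71 as a continued fraction with the Euclidean algorithm:
  286 = 4*71 + 2, so a_0 = 4.
  71 = 35*2 + 1, so a_1 = 35.
  2 = 2*1 + 0, so a_2 = 2.
so x = [4; 35, 2].
Convergents (p_i = a_i*p_{i-1} + p_{i-2}, q_i = a_i*q_{i-1} + q_{i-2} with p_{-2}=0, p_{-1}=1, q_{-2}=1, q_{-1}=0), until the denominator exceeds 51:
  i=0: a_0=4, p_0 = 4*1 + 0 = 4, q_0 = 4*0 + 1 = 1.
  i=1: a_1=35, p_1 = 35*4 + 1 = 141, q_1 = 35*1 + 0 = 35.
  i=2: a_2=2, p_2 = 2*141 + 4 = 286, q_2 = 2*35 + 1 = 71.
q_2 = 71 > 51, so the last convergent with denominator <= 51 is p_1/q_1 = 141/35.
The closest fraction with denominator <= 51 is either p_1/q_1 or the intermediate fraction (k*p_1 + p_0)/(k*q_1 + q_0) with the largest k >= 1 whose denominator stays <= 51; these approach x as k grows, and every other convergent or intermediate fraction in range is farther away.
Largest k: floor((51 - q_0)/q_1) = floor((51 - 1)/35) = 1.
That gives (1*141 + 4)/(1*35 + 1) = 145/36.
Compare the errors: |x - 141/35| = |286*35 - 141*71|/(71*35) = 1/2485, and |x - 145/36| = |286*36 - 145*71|/(71*36) = 1/2556.
Cross-multiplying, 1*2485 = 2485 < 2556 = 1*2556, so 1/2556 is smaller: the intermediate fraction 145/36 is closer to x than 141/35.

145/36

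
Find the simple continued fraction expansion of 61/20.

[3; 20]

Run the Euclidean algorithm on 61 and 20; the successive quotients are the partial quotients a_0, a_1, ... (each step inverts the fractional part left over by the previous one):
  61 = 3*20 + 1, so a_0 = 3.
  20 = 20*1 + 0, so a_1 = 20.
The remainder reaches 0 after 2 divisions, so the expansion has 2 partial quotients, read off in order.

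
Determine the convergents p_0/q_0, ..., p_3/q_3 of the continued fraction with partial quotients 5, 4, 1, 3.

5/1, 21/4, 26/5, 99/19

Using the convergent recurrence p_i = a_i*p_{i-1} + p_{i-2}, q_i = a_i*q_{i-1} + q_{i-2} with p_{-2}=0, p_{-1}=1, q_{-2}=1, q_{-1}=0:
  i=0: a_0=5, p_0 = 5*1 + 0 = 5, q_0 = 5*0 + 1 = 1.
  i=1: a_1=4, p_1 = 4*5 + 1 = 21, q_1 = 4*1 + 0 = 4.
  i=2: a_2=1, p_2 = 1*21 + 5 = 26, q_2 = 1*4 + 1 = 5.
  i=3: a_3=3, p_3 = 3*26 + 21 = 99, q_3 = 3*5 + 4 = 19.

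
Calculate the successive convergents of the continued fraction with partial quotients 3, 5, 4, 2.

3/1, 16/5, 67/21, 150/47

Using the convergent recurrence p_i = a_i*p_{i-1} + p_{i-2}, q_i = a_i*q_{i-1} + q_{i-2} with p_{-2}=0, p_{-1}=1, q_{-2}=1, q_{-1}=0:
  i=0: a_0=3, p_0 = 3*1 + 0 = 3, q_0 = 3*0 + 1 = 1.
  i=1: a_1=5, p_1 = 5*3 + 1 = 16, q_1 = 5*1 + 0 = 5.
  i=2: a_2=4, p_2 = 4*16 + 3 = 67, q_2 = 4*5 + 1 = 21.
  i=3: a_3=2, p_3 = 2*67 + 16 = 150, q_3 = 2*21 + 5 = 47.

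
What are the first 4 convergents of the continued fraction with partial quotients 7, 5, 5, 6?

Using the convergent recurrence p_i = a_i*p_{i-1} + p_{i-2}, q_i = a_i*q_{i-1} + q_{i-2} with p_{-2}=0, p_{-1}=1, q_{-2}=1, q_{-1}=0:
  i=0: a_0=7, p_0 = 7*1 + 0 = 7, q_0 = 7*0 + 1 = 1.
  i=1: a_1=5, p_1 = 5*7 + 1 = 36, q_1 = 5*1 + 0 = 5.
  i=2: a_2=5, p_2 = 5*36 + 7 = 187, q_2 = 5*5 + 1 = 26.
  i=3: a_3=6, p_3 = 6*187 + 36 = 1158, q_3 = 6*26 + 5 = 161.

7/1, 36/5, 187/26, 1158/161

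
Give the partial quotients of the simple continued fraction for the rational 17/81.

Run the Euclidean algorithm on 17 and 81; the successive quotients are the partial quotients a_0, a_1, ... (each step inverts the fractional part left over by the previous one):
  17 = 0*81 + 17, so a_0 = 0.
  81 = 4*17 + 13, so a_1 = 4.
  17 = 1*13 + 4, so a_2 = 1.
  13 = 3*4 + 1, so a_3 = 3.
  4 = 4*1 + 0, so a_4 = 4.
The remainder reaches 0 after 5 divisions, so the expansion has 5 partial quotients, read off in order.

[0; 4, 1, 3, 4]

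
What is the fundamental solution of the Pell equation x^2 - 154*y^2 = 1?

First expand sqrt(154) as a continued fraction. With x_i = (sqrt(154) + m_i)/d_i and (m_0, d_0) = (0, 1): a_0 = floor(sqrt(154)) = 12, since 12^2 = 144 <= 154 < 169 = 13^2.
Iterate m_{i+1} = d_i*a_i - m_i, d_{i+1} = (154 - m_{i+1}^2)/d_i, a_{i+1} = floor((a_0 + m_{i+1})/d_{i+1}):
  m_1 = 1*12 - 0 = 12, d_1 = (154 - 12^2)/1 = 10/1 = 10, a_1 = floor((12 + 12)/10) = 2.
  m_2 = 10*2 - 12 = 8, d_2 = (154 - 8^2)/10 = 90/10 = 9, a_2 = floor((12 + 8)/9) = 2.
  m_3 = 9*2 - 8 = 10, d_3 = (154 - 10^2)/9 = 54/9 = 6, a_3 = floor((12 + 10)/6) = 3.
  m_4 = 6*3 - 10 = 8, d_4 = (154 - 8^2)/6 = 90/6 = 15, a_4 = floor((12 + 8)/15) = 1.
  m_5 = 15*1 - 8 = 7, d_5 = (154 - 7^2)/15 = 105/15 = 7, a_5 = floor((12 + 7)/7) = 2.
  m_6 = 7*2 - 7 = 7, d_6 = (154 - 7^2)/7 = 105/7 = 15, a_6 = floor((12 + 7)/15) = 1.
  m_7 = 15*1 - 7 = 8, d_7 = (154 - 8^2)/15 = 90/15 = 6, a_7 = floor((12 + 8)/6) = 3.
  m_8 = 6*3 - 8 = 10, d_8 = (154 - 10^2)/6 = 54/6 = 9, a_8 = floor((12 + 10)/9) = 2.
  m_9 = 9*2 - 10 = 8, d_9 = (154 - 8^2)/9 = 90/9 = 10, a_9 = floor((12 + 8)/10) = 2.
  m_10 = 10*2 - 8 = 12, d_10 = (154 - 12^2)/10 = 10/10 = 1, a_10 = floor((12 + 12)/1) = 24.
  m_11 = 1*24 - 12 = 12, d_11 = (154 - 12^2)/1 = 10/1 = 10: (m_11, d_11) = (m_1, d_1) = (12, 10), so from here the quotients repeat a_1, ..., a_10; the period length is 10.
So sqrt(154) = [12; (2, 2, 3, 1, 2, 1, 3, 2, 2, 24)] with period length k = 10.
k is even, so the fundamental solution of x^2 - 154y^2 = 1 is (p_{k-1}, q_{k-1}) = (p_9, q_9); compute convergents through index 9.
Convergents (p_i = a_i*p_{i-1} + p_{i-2}, q_i = a_i*q_{i-1} + q_{i-2} with p_{-2}=0, p_{-1}=1, q_{-2}=1, q_{-1}=0):
  i=0: a_0=12, p_0 = 12*1 + 0 = 12, q_0 = 12*0 + 1 = 1.
  i=1: a_1=2, p_1 = 2*12 + 1 = 25, q_1 = 2*1 + 0 = 2.
  i=2: a_2=2, p_2 = 2*25 + 12 = 62, q_2 = 2*2 + 1 = 5.
  i=3: a_3=3, p_3 = 3*62 + 25 = 211, q_3 = 3*5 + 2 = 17.
  i=4: a_4=1, p_4 = 1*211 + 62 = 273, q_4 = 1*17 + 5 = 22.
  i=5: a_5=2, p_5 = 2*273 + 211 = 757, q_5 = 2*22 + 17 = 61.
  i=6: a_6=1, p_6 = 1*757 + 273 = 1030, q_6 = 1*61 + 22 = 83.
  i=7: a_7=3, p_7 = 3*1030 + 757 = 3847, q_7 = 3*83 + 61 = 310.
  i=8: a_8=2, p_8 = 2*3847 + 1030 = 8724, q_8 = 2*310 + 83 = 703.
  i=9: a_9=2, p_9 = 2*8724 + 3847 = 21295, q_9 = 2*703 + 310 = 1716.
Check: 21295^2 - 154*1716^2 = 453477025 - 453477024 = 1, so (x, y) = (21295, 1716) solves the equation, and by the theorem it is the least positive solution.

(x, y) = (21295, 1716)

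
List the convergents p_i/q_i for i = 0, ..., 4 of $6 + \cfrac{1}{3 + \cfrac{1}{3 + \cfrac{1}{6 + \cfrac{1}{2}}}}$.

Using the convergent recurrence p_i = a_i*p_{i-1} + p_{i-2}, q_i = a_i*q_{i-1} + q_{i-2} with p_{-2}=0, p_{-1}=1, q_{-2}=1, q_{-1}=0:
  i=0: a_0=6, p_0 = 6*1 + 0 = 6, q_0 = 6*0 + 1 = 1.
  i=1: a_1=3, p_1 = 3*6 + 1 = 19, q_1 = 3*1 + 0 = 3.
  i=2: a_2=3, p_2 = 3*19 + 6 = 63, q_2 = 3*3 + 1 = 10.
  i=3: a_3=6, p_3 = 6*63 + 19 = 397, q_3 = 6*10 + 3 = 63.
  i=4: a_4=2, p_4 = 2*397 + 63 = 857, q_4 = 2*63 + 10 = 136.

6/1, 19/3, 63/10, 397/63, 857/136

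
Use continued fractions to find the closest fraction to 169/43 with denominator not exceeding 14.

55/14

Expand x = 169/43 as a continued fraction with the Euclidean algorithm:
  169 = 3*43 + 40, so a_0 = 3.
  43 = 1*40 + 3, so a_1 = 1.
  40 = 13*3 + 1, so a_2 = 13.
  3 = 3*1 + 0, so a_3 = 3.
so x = [3; 1, 13, 3].
Convergents (p_i = a_i*p_{i-1} + p_{i-2}, q_i = a_i*q_{i-1} + q_{i-2} with p_{-2}=0, p_{-1}=1, q_{-2}=1, q_{-1}=0), until the denominator exceeds 14:
  i=0: a_0=3, p_0 = 3*1 + 0 = 3, q_0 = 3*0 + 1 = 1.
  i=1: a_1=1, p_1 = 1*3 + 1 = 4, q_1 = 1*1 + 0 = 1.
  i=2: a_2=13, p_2 = 13*4 + 3 = 55, q_2 = 13*1 + 1 = 14.
  i=3: a_3=3, p_3 = 3*55 + 4 = 169, q_3 = 3*14 + 1 = 43.
q_3 = 43 > 14, so the last convergent with denominator <= 14 is p_2/q_2 = 55/14.
The closest fraction with denominator <= 14 is either p_2/q_2 or the intermediate fraction (k*p_2 + p_1)/(k*q_2 + q_1) with the largest k >= 1 whose denominator stays <= 14; these approach x as k grows, and every other convergent or intermediate fraction in range is farther away.
Largest k: floor((14 - q_1)/q_2) = floor((14 - 1)/14) = 0.
Since k = 0, no intermediate fraction beyond p_2/q_2 has denominator <= 14, so the convergent 55/14 is the closest (its error is |169*14 - 55*43|/(43*14) = 1/602).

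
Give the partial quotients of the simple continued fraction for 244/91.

Run the Euclidean algorithm on 244 and 91; the successive quotients are the partial quotients a_0, a_1, ... (each step inverts the fractional part left over by the previous one):
  244 = 2*91 + 62, so a_0 = 2.
  91 = 1*62 + 29, so a_1 = 1.
  62 = 2*29 + 4, so a_2 = 2.
  29 = 7*4 + 1, so a_3 = 7.
  4 = 4*1 + 0, so a_4 = 4.
The remainder reaches 0 after 5 divisions, so the expansion has 5 partial quotients, read off in order.

[2; 1, 2, 7, 4]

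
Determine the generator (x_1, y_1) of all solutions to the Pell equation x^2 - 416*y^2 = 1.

(x, y) = (5201, 255)

First expand sqrt(416) as a continued fraction. With x_i = (sqrt(416) + m_i)/d_i and (m_0, d_0) = (0, 1): a_0 = floor(sqrt(416)) = 20, since 20^2 = 400 <= 416 < 441 = 21^2.
Iterate m_{i+1} = d_i*a_i - m_i, d_{i+1} = (416 - m_{i+1}^2)/d_i, a_{i+1} = floor((a_0 + m_{i+1})/d_{i+1}):
  m_1 = 1*20 - 0 = 20, d_1 = (416 - 20^2)/1 = 16/1 = 16, a_1 = floor((20 + 20)/16) = 2.
  m_2 = 16*2 - 20 = 12, d_2 = (416 - 12^2)/16 = 272/16 = 17, a_2 = floor((20 + 12)/17) = 1.
  m_3 = 17*1 - 12 = 5, d_3 = (416 - 5^2)/17 = 391/17 = 23, a_3 = floor((20 + 5)/23) = 1.
  m_4 = 23*1 - 5 = 18, d_4 = (416 - 18^2)/23 = 92/23 = 4, a_4 = floor((20 + 18)/4) = 9.
  m_5 = 4*9 - 18 = 18, d_5 = (416 - 18^2)/4 = 92/4 = 23, a_5 = floor((20 + 18)/23) = 1.
  m_6 = 23*1 - 18 = 5, d_6 = (416 - 5^2)/23 = 391/23 = 17, a_6 = floor((20 + 5)/17) = 1.
  m_7 = 17*1 - 5 = 12, d_7 = (416 - 12^2)/17 = 272/17 = 16, a_7 = floor((20 + 12)/16) = 2.
  m_8 = 16*2 - 12 = 20, d_8 = (416 - 20^2)/16 = 16/16 = 1, a_8 = floor((20 + 20)/1) = 40.
  m_9 = 1*40 - 20 = 20, d_9 = (416 - 20^2)/1 = 16/1 = 16: (m_9, d_9) = (m_1, d_1) = (20, 16), so from here the quotients repeat a_1, ..., a_8; the period length is 8.
So sqrt(416) = [20; (2, 1, 1, 9, 1, 1, 2, 40)] with period length k = 8.
k is even, so the fundamental solution of x^2 - 416y^2 = 1 is (p_{k-1}, q_{k-1}) = (p_7, q_7); compute convergents through index 7.
Convergents (p_i = a_i*p_{i-1} + p_{i-2}, q_i = a_i*q_{i-1} + q_{i-2} with p_{-2}=0, p_{-1}=1, q_{-2}=1, q_{-1}=0):
  i=0: a_0=20, p_0 = 20*1 + 0 = 20, q_0 = 20*0 + 1 = 1.
  i=1: a_1=2, p_1 = 2*20 + 1 = 41, q_1 = 2*1 + 0 = 2.
  i=2: a_2=1, p_2 = 1*41 + 20 = 61, q_2 = 1*2 + 1 = 3.
  i=3: a_3=1, p_3 = 1*61 + 41 = 102, q_3 = 1*3 + 2 = 5.
  i=4: a_4=9, p_4 = 9*102 + 61 = 979, q_4 = 9*5 + 3 = 48.
  i=5: a_5=1, p_5 = 1*979 + 102 = 1081, q_5 = 1*48 + 5 = 53.
  i=6: a_6=1, p_6 = 1*1081 + 979 = 2060, q_6 = 1*53 + 48 = 101.
  i=7: a_7=2, p_7 = 2*2060 + 1081 = 5201, q_7 = 2*101 + 53 = 255.
Check: 5201^2 - 416*255^2 = 27050401 - 27050400 = 1, so (x, y) = (5201, 255) solves the equation, and by the theorem it is the least positive solution.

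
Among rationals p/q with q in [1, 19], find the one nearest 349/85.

Expand x = 349/85 as a continued fraction with the Euclidean algorithm:
  349 = 4*85 + 9, so a_0 = 4.
  85 = 9*9 + 4, so a_1 = 9.
  9 = 2*4 + 1, so a_2 = 2.
  4 = 4*1 + 0, so a_3 = 4.
so x = [4; 9, 2, 4].
Convergents (p_i = a_i*p_{i-1} + p_{i-2}, q_i = a_i*q_{i-1} + q_{i-2} with p_{-2}=0, p_{-1}=1, q_{-2}=1, q_{-1}=0), until the denominator exceeds 19:
  i=0: a_0=4, p_0 = 4*1 + 0 = 4, q_0 = 4*0 + 1 = 1.
  i=1: a_1=9, p_1 = 9*4 + 1 = 37, q_1 = 9*1 + 0 = 9.
  i=2: a_2=2, p_2 = 2*37 + 4 = 78, q_2 = 2*9 + 1 = 19.
  i=3: a_3=4, p_3 = 4*78 + 37 = 349, q_3 = 4*19 + 9 = 85.
q_3 = 85 > 19, so the last convergent with denominator <= 19 is p_2/q_2 = 78/19.
The closest fraction with denominator <= 19 is either p_2/q_2 or the intermediate fraction (k*p_2 + p_1)/(k*q_2 + q_1) with the largest k >= 1 whose denominator stays <= 19; these approach x as k grows, and every other convergent or intermediate fraction in range is farther away.
Largest k: floor((19 - q_1)/q_2) = floor((19 - 9)/19) = 0.
Since k = 0, no intermediate fraction beyond p_2/q_2 has denominator <= 19, so the convergent 78/19 is the closest (its error is |349*19 - 78*85|/(85*19) = 1/1615).

78/19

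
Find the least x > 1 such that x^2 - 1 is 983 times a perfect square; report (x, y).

First expand sqrt(983) as a continued fraction. With x_i = (sqrt(983) + m_i)/d_i and (m_0, d_0) = (0, 1): a_0 = floor(sqrt(983)) = 31, since 31^2 = 961 <= 983 < 1024 = 32^2.
Iterate m_{i+1} = d_i*a_i - m_i, d_{i+1} = (983 - m_{i+1}^2)/d_i, a_{i+1} = floor((a_0 + m_{i+1})/d_{i+1}):
  m_1 = 1*31 - 0 = 31, d_1 = (983 - 31^2)/1 = 22/1 = 22, a_1 = floor((31 + 31)/22) = 2.
  m_2 = 22*2 - 31 = 13, d_2 = (983 - 13^2)/22 = 814/22 = 37, a_2 = floor((31 + 13)/37) = 1.
  m_3 = 37*1 - 13 = 24, d_3 = (983 - 24^2)/37 = 407/37 = 11, a_3 = floor((31 + 24)/11) = 5.
  m_4 = 11*5 - 24 = 31, d_4 = (983 - 31^2)/11 = 22/11 = 2, a_4 = floor((31 + 31)/2) = 31.
  m_5 = 2*31 - 31 = 31, d_5 = (983 - 31^2)/2 = 22/2 = 11, a_5 = floor((31 + 31)/11) = 5.
  m_6 = 11*5 - 31 = 24, d_6 = (983 - 24^2)/11 = 407/11 = 37, a_6 = floor((31 + 24)/37) = 1.
  m_7 = 37*1 - 24 = 13, d_7 = (983 - 13^2)/37 = 814/37 = 22, a_7 = floor((31 + 13)/22) = 2.
  m_8 = 22*2 - 13 = 31, d_8 = (983 - 31^2)/22 = 22/22 = 1, a_8 = floor((31 + 31)/1) = 62.
  m_9 = 1*62 - 31 = 31, d_9 = (983 - 31^2)/1 = 22/1 = 22: (m_9, d_9) = (m_1, d_1) = (31, 22), so from here the quotients repeat a_1, ..., a_8; the period length is 8.
So sqrt(983) = [31; (2, 1, 5, 31, 5, 1, 2, 62)] with period length k = 8.
k is even, so the fundamental solution of x^2 - 983y^2 = 1 is (p_{k-1}, q_{k-1}) = (p_7, q_7); compute convergents through index 7.
Convergents (p_i = a_i*p_{i-1} + p_{i-2}, q_i = a_i*q_{i-1} + q_{i-2} with p_{-2}=0, p_{-1}=1, q_{-2}=1, q_{-1}=0):
  i=0: a_0=31, p_0 = 31*1 + 0 = 31, q_0 = 31*0 + 1 = 1.
  i=1: a_1=2, p_1 = 2*31 + 1 = 63, q_1 = 2*1 + 0 = 2.
  i=2: a_2=1, p_2 = 1*63 + 31 = 94, q_2 = 1*2 + 1 = 3.
  i=3: a_3=5, p_3 = 5*94 + 63 = 533, q_3 = 5*3 + 2 = 17.
  i=4: a_4=31, p_4 = 31*533 + 94 = 16617, q_4 = 31*17 + 3 = 530.
  i=5: a_5=5, p_5 = 5*16617 + 533 = 83618, q_5 = 5*530 + 17 = 2667.
  i=6: a_6=1, p_6 = 1*83618 + 16617 = 100235, q_6 = 1*2667 + 530 = 3197.
  i=7: a_7=2, p_7 = 2*100235 + 83618 = 284088, q_7 = 2*3197 + 2667 = 9061.
Check: 284088^2 - 983*9061^2 = 80705991744 - 80705991743 = 1, so (x, y) = (284088, 9061) solves the equation, and by the theorem it is the least positive solution.

(x, y) = (284088, 9061)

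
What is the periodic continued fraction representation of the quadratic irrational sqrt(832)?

Write x_i = (sqrt(832) + m_i)/d_i with (m_0, d_0) = (0, 1). a_0 = floor(sqrt(832)) = 28, since 28^2 = 784 <= 832 < 841 = 29^2.
Iterate m_{i+1} = d_i*a_i - m_i, d_{i+1} = (832 - m_{i+1}^2)/d_i, a_{i+1} = floor((a_0 + m_{i+1})/d_{i+1}):
  m_1 = 1*28 - 0 = 28, d_1 = (832 - 28^2)/1 = 48/1 = 48, a_1 = floor((28 + 28)/48) = 1.
  m_2 = 48*1 - 28 = 20, d_2 = (832 - 20^2)/48 = 432/48 = 9, a_2 = floor((28 + 20)/9) = 5.
  m_3 = 9*5 - 20 = 25, d_3 = (832 - 25^2)/9 = 207/9 = 23, a_3 = floor((28 + 25)/23) = 2.
  m_4 = 23*2 - 25 = 21, d_4 = (832 - 21^2)/23 = 391/23 = 17, a_4 = floor((28 + 21)/17) = 2.
  m_5 = 17*2 - 21 = 13, d_5 = (832 - 13^2)/17 = 663/17 = 39, a_5 = floor((28 + 13)/39) = 1.
  m_6 = 39*1 - 13 = 26, d_6 = (832 - 26^2)/39 = 156/39 = 4, a_6 = floor((28 + 26)/4) = 13.
  m_7 = 4*13 - 26 = 26, d_7 = (832 - 26^2)/4 = 156/4 = 39, a_7 = floor((28 + 26)/39) = 1.
  m_8 = 39*1 - 26 = 13, d_8 = (832 - 13^2)/39 = 663/39 = 17, a_8 = floor((28 + 13)/17) = 2.
  m_9 = 17*2 - 13 = 21, d_9 = (832 - 21^2)/17 = 391/17 = 23, a_9 = floor((28 + 21)/23) = 2.
  m_10 = 23*2 - 21 = 25, d_10 = (832 - 25^2)/23 = 207/23 = 9, a_10 = floor((28 + 25)/9) = 5.
  m_11 = 9*5 - 25 = 20, d_11 = (832 - 20^2)/9 = 432/9 = 48, a_11 = floor((28 + 20)/48) = 1.
  m_12 = 48*1 - 20 = 28, d_12 = (832 - 28^2)/48 = 48/48 = 1, a_12 = floor((28 + 28)/1) = 56.
  m_13 = 1*56 - 28 = 28, d_13 = (832 - 28^2)/1 = 48/1 = 48: (m_13, d_13) = (m_1, d_1) = (28, 48), so from here the quotients repeat a_1, ..., a_12; the period length is 12.
Hence the expansion of sqrt(832) is a_0 = 28 followed by the repeating block 1, 5, 2, 2, 1, 13, 1, 2, 2, 5, 1, 56 (period 12).

[28; (1, 5, 2, 2, 1, 13, 1, 2, 2, 5, 1, 56)]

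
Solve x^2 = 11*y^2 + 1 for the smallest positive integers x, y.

First expand sqrt(11) as a continued fraction. With x_i = (sqrt(11) + m_i)/d_i and (m_0, d_0) = (0, 1): a_0 = floor(sqrt(11)) = 3, since 3^2 = 9 <= 11 < 16 = 4^2.
Iterate m_{i+1} = d_i*a_i - m_i, d_{i+1} = (11 - m_{i+1}^2)/d_i, a_{i+1} = floor((a_0 + m_{i+1})/d_{i+1}):
  m_1 = 1*3 - 0 = 3, d_1 = (11 - 3^2)/1 = 2/1 = 2, a_1 = floor((3 + 3)/2) = 3.
  m_2 = 2*3 - 3 = 3, d_2 = (11 - 3^2)/2 = 2/2 = 1, a_2 = floor((3 + 3)/1) = 6.
  m_3 = 1*6 - 3 = 3, d_3 = (11 - 3^2)/1 = 2/1 = 2: (m_3, d_3) = (m_1, d_1) = (3, 2), so from here the quotients repeat a_1, a_2; the period length is 2.
So sqrt(11) = [3; (3, 6)] with period length k = 2.
k is even, so the fundamental solution of x^2 - 11y^2 = 1 is (p_{k-1}, q_{k-1}) = (p_1, q_1); compute convergents through index 1.
Convergents (p_i = a_i*p_{i-1} + p_{i-2}, q_i = a_i*q_{i-1} + q_{i-2} with p_{-2}=0, p_{-1}=1, q_{-2}=1, q_{-1}=0):
  i=0: a_0=3, p_0 = 3*1 + 0 = 3, q_0 = 3*0 + 1 = 1.
  i=1: a_1=3, p_1 = 3*3 + 1 = 10, q_1 = 3*1 + 0 = 3.
Check: 10^2 - 11*3^2 = 100 - 99 = 1, so (x, y) = (10, 3) solves the equation, and by the theorem it is the least positive solution.

(x, y) = (10, 3)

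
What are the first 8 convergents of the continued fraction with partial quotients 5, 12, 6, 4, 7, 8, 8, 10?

5/1, 61/12, 371/73, 1545/304, 11186/2201, 91033/17912, 739450/145497, 7485533/1472882

Using the convergent recurrence p_i = a_i*p_{i-1} + p_{i-2}, q_i = a_i*q_{i-1} + q_{i-2} with p_{-2}=0, p_{-1}=1, q_{-2}=1, q_{-1}=0:
  i=0: a_0=5, p_0 = 5*1 + 0 = 5, q_0 = 5*0 + 1 = 1.
  i=1: a_1=12, p_1 = 12*5 + 1 = 61, q_1 = 12*1 + 0 = 12.
  i=2: a_2=6, p_2 = 6*61 + 5 = 371, q_2 = 6*12 + 1 = 73.
  i=3: a_3=4, p_3 = 4*371 + 61 = 1545, q_3 = 4*73 + 12 = 304.
  i=4: a_4=7, p_4 = 7*1545 + 371 = 11186, q_4 = 7*304 + 73 = 2201.
  i=5: a_5=8, p_5 = 8*11186 + 1545 = 91033, q_5 = 8*2201 + 304 = 17912.
  i=6: a_6=8, p_6 = 8*91033 + 11186 = 739450, q_6 = 8*17912 + 2201 = 145497.
  i=7: a_7=10, p_7 = 10*739450 + 91033 = 7485533, q_7 = 10*145497 + 17912 = 1472882.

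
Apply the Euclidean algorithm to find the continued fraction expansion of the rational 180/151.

Run the Euclidean algorithm on 180 and 151; the successive quotients are the partial quotients a_0, a_1, ... (each step inverts the fractional part left over by the previous one):
  180 = 1*151 + 29, so a_0 = 1.
  151 = 5*29 + 6, so a_1 = 5.
  29 = 4*6 + 5, so a_2 = 4.
  6 = 1*5 + 1, so a_3 = 1.
  5 = 5*1 + 0, so a_4 = 5.
The remainder reaches 0 after 5 divisions, so the expansion has 5 partial quotients, read off in order.

[1; 5, 4, 1, 5]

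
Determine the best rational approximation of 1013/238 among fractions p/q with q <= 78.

166/39

Expand x = 1013/238 as a continued fraction with the Euclidean algorithm:
  1013 = 4*238 + 61, so a_0 = 4.
  238 = 3*61 + 55, so a_1 = 3.
  61 = 1*55 + 6, so a_2 = 1.
  55 = 9*6 + 1, so a_3 = 9.
  6 = 6*1 + 0, so a_4 = 6.
so x = [4; 3, 1, 9, 6].
Convergents (p_i = a_i*p_{i-1} + p_{i-2}, q_i = a_i*q_{i-1} + q_{i-2} with p_{-2}=0, p_{-1}=1, q_{-2}=1, q_{-1}=0), until the denominator exceeds 78:
  i=0: a_0=4, p_0 = 4*1 + 0 = 4, q_0 = 4*0 + 1 = 1.
  i=1: a_1=3, p_1 = 3*4 + 1 = 13, q_1 = 3*1 + 0 = 3.
  i=2: a_2=1, p_2 = 1*13 + 4 = 17, q_2 = 1*3 + 1 = 4.
  i=3: a_3=9, p_3 = 9*17 + 13 = 166, q_3 = 9*4 + 3 = 39.
  i=4: a_4=6, p_4 = 6*166 + 17 = 1013, q_4 = 6*39 + 4 = 238.
q_4 = 238 > 78, so the last convergent with denominator <= 78 is p_3/q_3 = 166/39.
The closest fraction with denominator <= 78 is either p_3/q_3 or the intermediate fraction (k*p_3 + p_2)/(k*q_3 + q_2) with the largest k >= 1 whose denominator stays <= 78; these approach x as k grows, and every other convergent or intermediate fraction in range is farther away.
Largest k: floor((78 - q_2)/q_3) = floor((78 - 4)/39) = 1.
That gives (1*166 + 17)/(1*39 + 4) = 183/43.
Compare the errors: |x - 166/39| = |1013*39 - 166*238|/(238*39) = 1/9282, and |x - 183/43| = |1013*43 - 183*238|/(238*43) = 5/10234.
Cross-multiplying, 1*10234 = 10234 < 46410 = 5*9282, so 1/9282 is smaller: the convergent 166/39 is closer to x than 183/43.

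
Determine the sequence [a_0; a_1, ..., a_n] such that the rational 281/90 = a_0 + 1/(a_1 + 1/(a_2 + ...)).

Run the Euclidean algorithm on 281 and 90; the successive quotients are the partial quotients a_0, a_1, ... (each step inverts the fractional part left over by the previous one):
  281 = 3*90 + 11, so a_0 = 3.
  90 = 8*11 + 2, so a_1 = 8.
  11 = 5*2 + 1, so a_2 = 5.
  2 = 2*1 + 0, so a_3 = 2.
The remainder reaches 0 after 4 divisions, so the expansion has 4 partial quotients, read off in order.

[3; 8, 5, 2]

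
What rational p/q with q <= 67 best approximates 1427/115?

Expand x = 1427/115 as a continued fraction with the Euclidean algorithm:
  1427 = 12*115 + 47, so a_0 = 12.
  115 = 2*47 + 21, so a_1 = 2.
  47 = 2*21 + 5, so a_2 = 2.
  21 = 4*5 + 1, so a_3 = 4.
  5 = 5*1 + 0, so a_4 = 5.
so x = [12; 2, 2, 4, 5].
Convergents (p_i = a_i*p_{i-1} + p_{i-2}, q_i = a_i*q_{i-1} + q_{i-2} with p_{-2}=0, p_{-1}=1, q_{-2}=1, q_{-1}=0), until the denominator exceeds 67:
  i=0: a_0=12, p_0 = 12*1 + 0 = 12, q_0 = 12*0 + 1 = 1.
  i=1: a_1=2, p_1 = 2*12 + 1 = 25, q_1 = 2*1 + 0 = 2.
  i=2: a_2=2, p_2 = 2*25 + 12 = 62, q_2 = 2*2 + 1 = 5.
  i=3: a_3=4, p_3 = 4*62 + 25 = 273, q_3 = 4*5 + 2 = 22.
  i=4: a_4=5, p_4 = 5*273 + 62 = 1427, q_4 = 5*22 + 5 = 115.
q_4 = 115 > 67, so the last convergent with denominator <= 67 is p_3/q_3 = 273/22.
The closest fraction with denominator <= 67 is either p_3/q_3 or the intermediate fraction (k*p_3 + p_2)/(k*q_3 + q_2) with the largest k >= 1 whose denominator stays <= 67; these approach x as k grows, and every other convergent or intermediate fraction in range is farther away.
Largest k: floor((67 - q_2)/q_3) = floor((67 - 5)/22) = 2.
That gives (2*273 + 62)/(2*22 + 5) = 608/49.
Compare the errors: |x - 273/22| = |1427*22 - 273*115|/(115*22) = 1/2530, and |x - 608/49| = |1427*49 - 608*115|/(115*49) = 3/5635.
Cross-multiplying, 1*5635 = 5635 < 7590 = 3*2530, so 1/2530 is smaller: the convergent 273/22 is closer to x than 608/49.

273/22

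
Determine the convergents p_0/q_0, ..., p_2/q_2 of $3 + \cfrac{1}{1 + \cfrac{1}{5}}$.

3/1, 4/1, 23/6

Using the convergent recurrence p_i = a_i*p_{i-1} + p_{i-2}, q_i = a_i*q_{i-1} + q_{i-2} with p_{-2}=0, p_{-1}=1, q_{-2}=1, q_{-1}=0:
  i=0: a_0=3, p_0 = 3*1 + 0 = 3, q_0 = 3*0 + 1 = 1.
  i=1: a_1=1, p_1 = 1*3 + 1 = 4, q_1 = 1*1 + 0 = 1.
  i=2: a_2=5, p_2 = 5*4 + 3 = 23, q_2 = 5*1 + 1 = 6.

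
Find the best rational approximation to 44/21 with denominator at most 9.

Expand x = 44/21 as a continued fraction with the Euclidean algorithm:
  44 = 2*21 + 2, so a_0 = 2.
  21 = 10*2 + 1, so a_1 = 10.
  2 = 2*1 + 0, so a_2 = 2.
so x = [2; 10, 2].
Convergents (p_i = a_i*p_{i-1} + p_{i-2}, q_i = a_i*q_{i-1} + q_{i-2} with p_{-2}=0, p_{-1}=1, q_{-2}=1, q_{-1}=0), until the denominator exceeds 9:
  i=0: a_0=2, p_0 = 2*1 + 0 = 2, q_0 = 2*0 + 1 = 1.
  i=1: a_1=10, p_1 = 10*2 + 1 = 21, q_1 = 10*1 + 0 = 10.
q_1 = 10 > 9, so the last convergent with denominator <= 9 is p_0/q_0 = 2/1.
The closest fraction with denominator <= 9 is either p_0/q_0 or the intermediate fraction (k*p_0 + p_{-1})/(k*q_0 + q_{-1}) with the largest k >= 1 whose denominator stays <= 9; these approach x as k grows, and every other convergent or intermediate fraction in range is farther away.
Largest k: floor((9 - q_{-1})/q_0) = floor((9 - 0)/1) = 9 (using the seeds p_{-1} = 1, q_{-1} = 0).
That gives (9*2 + 1)/(9*1 + 0) = 19/9.
Compare the errors: |x - 2/1| = |44*1 - 2*21|/(21*1) = 2/21, and |x - 19/9| = |44*9 - 19*21|/(21*9) = 3/189.
Cross-multiplying, 3*21 = 63 < 378 = 2*189, so 3/189 is smaller: the intermediate fraction 19/9 is closer to x than 2/1.

19/9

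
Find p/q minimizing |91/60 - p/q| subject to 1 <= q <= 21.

32/21

Expand x = 91/60 as a continued fraction with the Euclidean algorithm:
  91 = 1*60 + 31, so a_0 = 1.
  60 = 1*31 + 29, so a_1 = 1.
  31 = 1*29 + 2, so a_2 = 1.
  29 = 14*2 + 1, so a_3 = 14.
  2 = 2*1 + 0, so a_4 = 2.
so x = [1; 1, 1, 14, 2].
Convergents (p_i = a_i*p_{i-1} + p_{i-2}, q_i = a_i*q_{i-1} + q_{i-2} with p_{-2}=0, p_{-1}=1, q_{-2}=1, q_{-1}=0), until the denominator exceeds 21:
  i=0: a_0=1, p_0 = 1*1 + 0 = 1, q_0 = 1*0 + 1 = 1.
  i=1: a_1=1, p_1 = 1*1 + 1 = 2, q_1 = 1*1 + 0 = 1.
  i=2: a_2=1, p_2 = 1*2 + 1 = 3, q_2 = 1*1 + 1 = 2.
  i=3: a_3=14, p_3 = 14*3 + 2 = 44, q_3 = 14*2 + 1 = 29.
q_3 = 29 > 21, so the last convergent with denominator <= 21 is p_2/q_2 = 3/2.
The closest fraction with denominator <= 21 is either p_2/q_2 or the intermediate fraction (k*p_2 + p_1)/(k*q_2 + q_1) with the largest k >= 1 whose denominator stays <= 21; these approach x as k grows, and every other convergent or intermediate fraction in range is farther away.
Largest k: floor((21 - q_1)/q_2) = floor((21 - 1)/2) = 10.
That gives (10*3 + 2)/(10*2 + 1) = 32/21.
Compare the errors: |x - 3/2| = |91*2 - 3*60|/(60*2) = 2/120, and |x - 32/21| = |91*21 - 32*60|/(60*21) = 9/1260.
Cross-multiplying, 9*120 = 1080 < 2520 = 2*1260, so 9/1260 is smaller: the intermediate fraction 32/21 is closer to x than 3/2.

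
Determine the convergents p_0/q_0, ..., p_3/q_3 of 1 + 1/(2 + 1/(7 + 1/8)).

Using the convergent recurrence p_i = a_i*p_{i-1} + p_{i-2}, q_i = a_i*q_{i-1} + q_{i-2} with p_{-2}=0, p_{-1}=1, q_{-2}=1, q_{-1}=0:
  i=0: a_0=1, p_0 = 1*1 + 0 = 1, q_0 = 1*0 + 1 = 1.
  i=1: a_1=2, p_1 = 2*1 + 1 = 3, q_1 = 2*1 + 0 = 2.
  i=2: a_2=7, p_2 = 7*3 + 1 = 22, q_2 = 7*2 + 1 = 15.
  i=3: a_3=8, p_3 = 8*22 + 3 = 179, q_3 = 8*15 + 2 = 122.

1/1, 3/2, 22/15, 179/122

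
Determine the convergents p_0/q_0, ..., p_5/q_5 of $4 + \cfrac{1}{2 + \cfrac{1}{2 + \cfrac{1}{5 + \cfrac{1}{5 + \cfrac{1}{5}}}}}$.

4/1, 9/2, 22/5, 119/27, 617/140, 3204/727

Using the convergent recurrence p_i = a_i*p_{i-1} + p_{i-2}, q_i = a_i*q_{i-1} + q_{i-2} with p_{-2}=0, p_{-1}=1, q_{-2}=1, q_{-1}=0:
  i=0: a_0=4, p_0 = 4*1 + 0 = 4, q_0 = 4*0 + 1 = 1.
  i=1: a_1=2, p_1 = 2*4 + 1 = 9, q_1 = 2*1 + 0 = 2.
  i=2: a_2=2, p_2 = 2*9 + 4 = 22, q_2 = 2*2 + 1 = 5.
  i=3: a_3=5, p_3 = 5*22 + 9 = 119, q_3 = 5*5 + 2 = 27.
  i=4: a_4=5, p_4 = 5*119 + 22 = 617, q_4 = 5*27 + 5 = 140.
  i=5: a_5=5, p_5 = 5*617 + 119 = 3204, q_5 = 5*140 + 27 = 727.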